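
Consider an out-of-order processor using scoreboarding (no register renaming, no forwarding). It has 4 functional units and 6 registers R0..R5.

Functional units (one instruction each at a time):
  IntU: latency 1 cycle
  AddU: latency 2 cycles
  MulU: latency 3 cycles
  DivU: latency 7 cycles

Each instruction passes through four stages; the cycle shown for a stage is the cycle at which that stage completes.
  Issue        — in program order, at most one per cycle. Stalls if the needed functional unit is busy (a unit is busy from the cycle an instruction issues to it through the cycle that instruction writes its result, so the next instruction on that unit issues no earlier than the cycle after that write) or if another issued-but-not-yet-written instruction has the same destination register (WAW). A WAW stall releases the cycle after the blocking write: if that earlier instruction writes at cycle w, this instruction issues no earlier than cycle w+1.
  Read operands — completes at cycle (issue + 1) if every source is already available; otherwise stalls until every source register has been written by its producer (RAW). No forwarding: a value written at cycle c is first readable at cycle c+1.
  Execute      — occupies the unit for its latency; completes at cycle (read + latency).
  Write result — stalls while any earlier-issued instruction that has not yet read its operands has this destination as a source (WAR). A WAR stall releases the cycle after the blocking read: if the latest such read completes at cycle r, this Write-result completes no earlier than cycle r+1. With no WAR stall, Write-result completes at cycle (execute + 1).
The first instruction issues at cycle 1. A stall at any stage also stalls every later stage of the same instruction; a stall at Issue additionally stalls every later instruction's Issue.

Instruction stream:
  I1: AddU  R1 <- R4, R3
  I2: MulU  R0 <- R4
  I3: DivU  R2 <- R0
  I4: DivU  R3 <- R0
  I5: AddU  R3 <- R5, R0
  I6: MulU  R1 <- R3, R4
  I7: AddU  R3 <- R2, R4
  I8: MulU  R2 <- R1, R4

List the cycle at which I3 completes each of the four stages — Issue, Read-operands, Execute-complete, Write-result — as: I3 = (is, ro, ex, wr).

  I1 | 1 | 2 | 4 | 5
  I2 | 2 | 3 | 6 | 7
  I3 | 3 | 8 | 15 | 16   RAW R0: wait I2 write@7
  I4 | 17 | 18 | 25 | 26   struct: DivU busy until I3 writes@16
  I5 | 27 | 28 | 30 | 31   WAW R3: wait I4 write@26
  I6 | 28 | 32 | 35 | 36   RAW R3: wait I5 write@31
  I7 | 32 | 33 | 35 | 36   struct: AddU busy until I5 writes@31
  I8 | 37 | 38 | 41 | 42   struct: MulU busy until I6 writes@36

I3 = (3, 8, 15, 16)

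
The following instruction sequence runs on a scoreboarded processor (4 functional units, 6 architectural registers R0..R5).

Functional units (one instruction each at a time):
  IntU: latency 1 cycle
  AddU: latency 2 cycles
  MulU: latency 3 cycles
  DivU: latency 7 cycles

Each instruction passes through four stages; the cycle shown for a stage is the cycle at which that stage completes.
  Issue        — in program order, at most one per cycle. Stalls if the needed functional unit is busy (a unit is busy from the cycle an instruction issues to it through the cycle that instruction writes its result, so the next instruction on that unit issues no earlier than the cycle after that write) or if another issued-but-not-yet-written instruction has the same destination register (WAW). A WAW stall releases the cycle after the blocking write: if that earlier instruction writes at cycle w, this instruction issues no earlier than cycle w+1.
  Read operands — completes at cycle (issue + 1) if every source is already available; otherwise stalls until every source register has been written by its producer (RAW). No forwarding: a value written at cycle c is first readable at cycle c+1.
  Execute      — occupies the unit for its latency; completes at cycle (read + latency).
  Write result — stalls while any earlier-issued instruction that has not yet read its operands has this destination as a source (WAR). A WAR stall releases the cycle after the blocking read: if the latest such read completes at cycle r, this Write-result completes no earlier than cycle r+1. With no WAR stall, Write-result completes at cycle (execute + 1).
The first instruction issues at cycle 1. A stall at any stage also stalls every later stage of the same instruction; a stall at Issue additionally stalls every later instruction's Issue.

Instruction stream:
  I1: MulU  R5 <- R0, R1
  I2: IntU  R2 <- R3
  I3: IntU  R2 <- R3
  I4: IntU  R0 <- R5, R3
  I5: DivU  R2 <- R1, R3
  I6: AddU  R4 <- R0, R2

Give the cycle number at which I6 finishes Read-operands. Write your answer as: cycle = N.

cycle = 21

t=1  I1 dispatched to MulU
t=2  I1 operands ready, I2 dispatched to IntU
t=3  I2 operands ready
t=4  I2 complete
t=5  I1 complete, R2←I2
t=6  R5←I1, I3 dispatched to IntU
t=7  I3 operands ready
t=8  I3 complete
t=9  R2←I3
t=10  I4 dispatched to IntU
t=11  I4 operands ready, I5 dispatched to DivU
t=12  I4 complete, I5 operands ready, I6 dispatched to AddU
t=13  R0←I4
t=19  I5 complete
t=20  R2←I5
t=21  I6 operands ready
t=23  I6 complete
t=24  R4←I6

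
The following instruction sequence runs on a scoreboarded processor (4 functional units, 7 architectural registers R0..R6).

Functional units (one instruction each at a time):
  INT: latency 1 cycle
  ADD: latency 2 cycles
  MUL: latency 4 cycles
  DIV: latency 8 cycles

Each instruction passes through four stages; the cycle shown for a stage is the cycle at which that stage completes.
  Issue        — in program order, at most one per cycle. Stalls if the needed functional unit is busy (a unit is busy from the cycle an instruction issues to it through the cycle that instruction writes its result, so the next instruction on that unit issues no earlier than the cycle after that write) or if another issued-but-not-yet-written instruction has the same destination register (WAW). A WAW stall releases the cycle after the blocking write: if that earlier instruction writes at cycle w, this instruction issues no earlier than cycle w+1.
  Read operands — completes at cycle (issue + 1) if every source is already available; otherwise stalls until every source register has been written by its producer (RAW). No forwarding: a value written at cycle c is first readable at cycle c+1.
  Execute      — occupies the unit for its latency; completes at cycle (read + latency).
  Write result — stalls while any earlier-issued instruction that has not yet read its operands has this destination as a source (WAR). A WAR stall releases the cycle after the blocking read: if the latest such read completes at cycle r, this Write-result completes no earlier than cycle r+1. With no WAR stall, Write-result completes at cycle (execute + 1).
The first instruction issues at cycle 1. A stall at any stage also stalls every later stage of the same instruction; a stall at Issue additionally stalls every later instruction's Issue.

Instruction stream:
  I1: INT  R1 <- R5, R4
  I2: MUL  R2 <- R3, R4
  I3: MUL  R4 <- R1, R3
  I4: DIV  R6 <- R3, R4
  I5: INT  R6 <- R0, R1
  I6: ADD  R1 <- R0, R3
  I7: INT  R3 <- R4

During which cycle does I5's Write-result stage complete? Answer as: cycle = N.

[1] I1→INT
[2] I1 RO; I2→MUL
[3] I1 EX; I2 RO
[4] I1 WR R1
[7] I2 EX
[8] I2 WR R2
[9] I3→MUL
[10] I3 RO; I4→DIV
[14] I3 EX
[15] I3 WR R4
[16] I4 RO
[24] I4 EX
[25] I4 WR R6
[26] I5→INT
[27] I5 RO; I6→ADD
[28] I5 EX; I6 RO
[29] I5 WR R6
[30] I6 EX; I7→INT
[31] I6 WR R1; I7 RO
[32] I7 EX
[33] I7 WR R3

cycle = 29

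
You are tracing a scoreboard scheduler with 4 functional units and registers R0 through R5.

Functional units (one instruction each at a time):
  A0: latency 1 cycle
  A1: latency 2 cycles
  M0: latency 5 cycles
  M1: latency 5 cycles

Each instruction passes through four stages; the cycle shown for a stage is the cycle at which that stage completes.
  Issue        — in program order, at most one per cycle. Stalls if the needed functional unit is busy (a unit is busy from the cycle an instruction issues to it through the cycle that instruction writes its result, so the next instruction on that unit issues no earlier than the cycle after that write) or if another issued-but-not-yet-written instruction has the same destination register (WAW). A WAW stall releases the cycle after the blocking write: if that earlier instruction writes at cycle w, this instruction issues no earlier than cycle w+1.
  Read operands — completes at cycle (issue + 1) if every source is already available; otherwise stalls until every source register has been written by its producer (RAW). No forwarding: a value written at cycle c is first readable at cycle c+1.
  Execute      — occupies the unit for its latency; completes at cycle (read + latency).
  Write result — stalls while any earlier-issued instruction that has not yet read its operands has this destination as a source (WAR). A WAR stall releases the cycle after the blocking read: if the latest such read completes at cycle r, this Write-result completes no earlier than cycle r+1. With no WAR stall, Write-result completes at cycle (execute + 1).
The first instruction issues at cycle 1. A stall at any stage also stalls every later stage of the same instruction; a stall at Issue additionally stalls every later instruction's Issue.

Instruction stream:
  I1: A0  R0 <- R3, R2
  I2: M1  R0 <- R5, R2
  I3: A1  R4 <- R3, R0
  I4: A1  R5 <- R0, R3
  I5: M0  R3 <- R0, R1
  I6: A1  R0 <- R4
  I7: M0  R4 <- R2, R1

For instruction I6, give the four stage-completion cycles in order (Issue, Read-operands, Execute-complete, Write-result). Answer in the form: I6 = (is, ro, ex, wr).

t=1  I1 dispatched to A0
t=2  I1 operands ready
t=3  I1 complete
t=4  R0←I1
t=5  I2 dispatched to M1
t=6  I2 operands ready, I3 dispatched to A1
t=11  I2 complete
t=12  R0←I2
t=13  I3 operands ready
t=15  I3 complete
t=16  R4←I3
t=17  I4 dispatched to A1
t=18  I4 operands ready, I5 dispatched to M0
t=19  I5 operands ready
t=20  I4 complete
t=21  R5←I4
t=22  I6 dispatched to A1
t=23  I6 operands ready
t=24  I5 complete
t=25  R3←I5, I6 complete
t=26  R0←I6, I7 dispatched to M0
t=27  I7 operands ready
t=32  I7 complete
t=33  R4←I7

I6 = (22, 23, 25, 26)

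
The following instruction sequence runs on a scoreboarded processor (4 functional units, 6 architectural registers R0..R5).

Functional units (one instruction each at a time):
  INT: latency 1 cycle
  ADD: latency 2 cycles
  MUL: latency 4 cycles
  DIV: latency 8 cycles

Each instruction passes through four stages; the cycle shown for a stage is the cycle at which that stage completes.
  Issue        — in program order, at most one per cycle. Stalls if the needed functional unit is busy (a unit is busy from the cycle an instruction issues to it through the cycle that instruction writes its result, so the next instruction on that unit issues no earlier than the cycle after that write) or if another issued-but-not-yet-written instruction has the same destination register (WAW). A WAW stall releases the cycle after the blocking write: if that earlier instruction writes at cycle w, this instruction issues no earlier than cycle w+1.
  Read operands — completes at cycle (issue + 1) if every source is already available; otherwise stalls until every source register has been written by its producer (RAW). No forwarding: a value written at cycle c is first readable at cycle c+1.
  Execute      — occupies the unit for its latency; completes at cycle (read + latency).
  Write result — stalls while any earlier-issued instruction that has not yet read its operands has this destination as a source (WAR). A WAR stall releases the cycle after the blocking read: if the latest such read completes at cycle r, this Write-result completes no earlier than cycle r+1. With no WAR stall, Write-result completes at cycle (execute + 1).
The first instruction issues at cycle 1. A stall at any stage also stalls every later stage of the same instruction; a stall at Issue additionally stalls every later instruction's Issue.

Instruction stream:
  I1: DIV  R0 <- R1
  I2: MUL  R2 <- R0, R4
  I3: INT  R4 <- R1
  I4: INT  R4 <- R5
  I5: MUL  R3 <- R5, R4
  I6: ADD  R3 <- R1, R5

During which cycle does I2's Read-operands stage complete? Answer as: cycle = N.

I1  is:1  ro:2  ex:10  wr:11
I2  is:2  ro:12  ex:16  wr:17  — RAW R0: wait I1 write@11
I3  is:3  ro:4  ex:5  wr:13  — WAR R4: wait I2 read@12
I4  is:14  ro:15  ex:16  wr:17  — struct: INT busy until I3 writes@13
I5  is:18  ro:19  ex:23  wr:24  — struct: MUL busy until I2 writes@17
I6  is:25  ro:26  ex:28  wr:29  — WAW R3: wait I5 write@24

cycle = 12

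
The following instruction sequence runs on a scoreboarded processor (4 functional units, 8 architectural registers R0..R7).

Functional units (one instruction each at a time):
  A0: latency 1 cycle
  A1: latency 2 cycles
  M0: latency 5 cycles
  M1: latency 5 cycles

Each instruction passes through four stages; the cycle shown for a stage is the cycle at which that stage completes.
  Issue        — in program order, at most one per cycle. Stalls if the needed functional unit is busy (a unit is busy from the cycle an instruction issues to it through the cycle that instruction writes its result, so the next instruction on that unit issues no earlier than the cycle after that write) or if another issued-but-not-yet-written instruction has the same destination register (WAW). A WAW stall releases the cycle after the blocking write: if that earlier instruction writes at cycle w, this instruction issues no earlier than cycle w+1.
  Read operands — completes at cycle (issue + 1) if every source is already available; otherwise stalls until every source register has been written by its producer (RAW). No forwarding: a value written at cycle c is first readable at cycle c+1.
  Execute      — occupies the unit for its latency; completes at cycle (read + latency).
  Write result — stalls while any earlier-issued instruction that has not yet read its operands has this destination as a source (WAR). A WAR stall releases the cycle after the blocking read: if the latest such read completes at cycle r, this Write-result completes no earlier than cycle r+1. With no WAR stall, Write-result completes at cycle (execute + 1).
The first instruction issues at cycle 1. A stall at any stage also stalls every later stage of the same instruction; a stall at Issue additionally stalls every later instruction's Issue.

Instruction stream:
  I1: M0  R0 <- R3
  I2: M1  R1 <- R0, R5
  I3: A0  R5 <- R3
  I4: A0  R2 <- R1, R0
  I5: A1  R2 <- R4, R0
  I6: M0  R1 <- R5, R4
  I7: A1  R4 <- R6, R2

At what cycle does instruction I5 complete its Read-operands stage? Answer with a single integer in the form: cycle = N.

cycle = 20

I1  is:1  ro:2  ex:7  wr:8
I2  is:2  ro:9  ex:14  wr:15  — RAW R0: wait I1 write@8
I3  is:3  ro:4  ex:5  wr:10  — WAR R5: wait I2 read@9
I4  is:11  ro:16  ex:17  wr:18  — struct: A0 busy until I3 writes@10, RAW R1: wait I2 write@15
I5  is:19  ro:20  ex:22  wr:23  — WAW R2: wait I4 write@18
I6  is:20  ro:21  ex:26  wr:27
I7  is:24  ro:25  ex:27  wr:28  — struct: A1 busy until I5 writes@23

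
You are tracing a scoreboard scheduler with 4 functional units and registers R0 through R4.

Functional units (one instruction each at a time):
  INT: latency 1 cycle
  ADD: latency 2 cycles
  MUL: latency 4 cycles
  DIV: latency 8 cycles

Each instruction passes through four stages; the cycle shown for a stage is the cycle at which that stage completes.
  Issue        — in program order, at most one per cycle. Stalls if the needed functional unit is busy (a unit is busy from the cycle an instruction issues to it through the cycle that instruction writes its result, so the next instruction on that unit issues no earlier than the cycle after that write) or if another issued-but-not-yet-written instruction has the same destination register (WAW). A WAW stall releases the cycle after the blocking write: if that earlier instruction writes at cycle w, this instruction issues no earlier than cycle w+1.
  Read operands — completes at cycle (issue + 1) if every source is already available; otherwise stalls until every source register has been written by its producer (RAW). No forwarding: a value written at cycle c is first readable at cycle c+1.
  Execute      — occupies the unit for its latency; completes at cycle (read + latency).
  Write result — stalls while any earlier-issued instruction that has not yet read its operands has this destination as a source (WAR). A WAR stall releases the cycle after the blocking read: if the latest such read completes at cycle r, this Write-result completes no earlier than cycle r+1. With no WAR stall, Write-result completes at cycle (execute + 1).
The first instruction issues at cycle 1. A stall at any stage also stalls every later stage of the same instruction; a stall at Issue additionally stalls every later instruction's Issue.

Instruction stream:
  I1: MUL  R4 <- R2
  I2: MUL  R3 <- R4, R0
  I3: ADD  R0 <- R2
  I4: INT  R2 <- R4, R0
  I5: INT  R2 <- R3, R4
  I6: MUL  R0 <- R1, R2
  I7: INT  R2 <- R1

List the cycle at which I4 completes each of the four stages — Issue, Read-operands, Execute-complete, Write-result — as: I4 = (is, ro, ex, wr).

I4 = (10, 14, 15, 16)

t=1  I1→MUL
t=2  I1 RO
t=6  I1 EX
t=7  I1 WR R4
t=8  I2→MUL
t=9  I2 RO, I3→ADD
t=10  I3 RO, I4→INT
t=12  I3 EX
t=13  I2 EX, I3 WR R0
t=14  I2 WR R3, I4 RO
t=15  I4 EX
t=16  I4 WR R2
t=17  I5→INT
t=18  I5 RO, I6→MUL
t=19  I5 EX
t=20  I5 WR R2
t=21  I6 RO, I7→INT
t=22  I7 RO
t=23  I7 EX
t=24  I7 WR R2
t=25  I6 EX
t=26  I6 WR R0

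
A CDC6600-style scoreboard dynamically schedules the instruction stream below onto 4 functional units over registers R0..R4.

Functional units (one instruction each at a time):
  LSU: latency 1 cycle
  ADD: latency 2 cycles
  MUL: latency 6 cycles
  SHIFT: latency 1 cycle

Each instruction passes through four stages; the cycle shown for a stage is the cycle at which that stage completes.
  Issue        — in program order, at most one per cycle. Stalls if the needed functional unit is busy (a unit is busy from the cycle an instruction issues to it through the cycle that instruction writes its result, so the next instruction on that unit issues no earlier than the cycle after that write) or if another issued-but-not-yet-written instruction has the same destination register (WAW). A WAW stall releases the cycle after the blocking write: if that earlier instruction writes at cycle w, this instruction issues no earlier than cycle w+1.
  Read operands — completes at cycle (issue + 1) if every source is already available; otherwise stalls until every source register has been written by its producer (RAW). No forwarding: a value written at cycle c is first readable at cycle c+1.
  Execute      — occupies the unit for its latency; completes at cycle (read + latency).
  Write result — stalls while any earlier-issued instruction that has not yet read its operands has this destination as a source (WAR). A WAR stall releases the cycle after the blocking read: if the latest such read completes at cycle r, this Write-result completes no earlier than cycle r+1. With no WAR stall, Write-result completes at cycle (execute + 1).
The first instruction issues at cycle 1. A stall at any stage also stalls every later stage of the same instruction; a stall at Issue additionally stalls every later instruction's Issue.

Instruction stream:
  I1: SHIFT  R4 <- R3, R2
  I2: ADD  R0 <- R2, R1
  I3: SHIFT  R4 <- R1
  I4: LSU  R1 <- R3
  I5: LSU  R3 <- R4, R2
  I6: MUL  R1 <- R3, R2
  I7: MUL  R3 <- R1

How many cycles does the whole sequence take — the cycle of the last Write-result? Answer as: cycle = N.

I1 -> (1, 2, 3, 4)
I2 -> (2, 3, 5, 6)
I3 -> (5, 6, 7, 8)  // struct: SHIFT busy until I1 writes@4
I4 -> (6, 7, 8, 9)
I5 -> (10, 11, 12, 13)  // struct: LSU busy until I4 writes@9
I6 -> (11, 14, 20, 21)  // RAW R3: wait I5 write@13
I7 -> (22, 23, 29, 30)  // struct: MUL busy until I6 writes@21

cycle = 30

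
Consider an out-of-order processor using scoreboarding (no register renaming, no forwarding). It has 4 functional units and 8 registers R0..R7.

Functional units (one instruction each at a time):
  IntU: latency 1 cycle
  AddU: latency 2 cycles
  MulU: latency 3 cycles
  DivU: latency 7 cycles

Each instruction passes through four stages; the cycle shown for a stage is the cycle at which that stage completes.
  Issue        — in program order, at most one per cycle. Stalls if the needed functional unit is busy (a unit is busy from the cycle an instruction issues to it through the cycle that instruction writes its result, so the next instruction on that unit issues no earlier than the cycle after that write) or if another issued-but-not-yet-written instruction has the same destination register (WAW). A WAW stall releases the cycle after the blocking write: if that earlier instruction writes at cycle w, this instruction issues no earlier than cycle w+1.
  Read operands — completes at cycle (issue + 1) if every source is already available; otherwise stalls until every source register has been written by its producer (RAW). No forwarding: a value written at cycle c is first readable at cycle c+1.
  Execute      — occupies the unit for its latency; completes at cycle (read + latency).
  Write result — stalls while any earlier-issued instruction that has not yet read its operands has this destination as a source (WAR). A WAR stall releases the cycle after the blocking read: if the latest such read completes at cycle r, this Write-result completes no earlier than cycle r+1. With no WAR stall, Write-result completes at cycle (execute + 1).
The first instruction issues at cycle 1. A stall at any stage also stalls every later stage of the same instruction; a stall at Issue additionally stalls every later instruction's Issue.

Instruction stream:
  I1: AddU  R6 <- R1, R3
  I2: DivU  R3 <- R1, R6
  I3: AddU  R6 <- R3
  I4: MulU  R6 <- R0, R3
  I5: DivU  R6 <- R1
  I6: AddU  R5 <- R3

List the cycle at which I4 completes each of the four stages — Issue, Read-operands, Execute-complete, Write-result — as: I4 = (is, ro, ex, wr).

I4 = (19, 20, 23, 24)

I1  is:1  ro:2  ex:4  wr:5
I2  is:2  ro:6  ex:13  wr:14  — RAW R6: wait I1 write@5
I3  is:6  ro:15  ex:17  wr:18  — struct: AddU busy until I1 writes@5, RAW R3: wait I2 write@14
I4  is:19  ro:20  ex:23  wr:24  — WAW R6: wait I3 write@18
I5  is:25  ro:26  ex:33  wr:34  — WAW R6: wait I4 write@24
I6  is:26  ro:27  ex:29  wr:30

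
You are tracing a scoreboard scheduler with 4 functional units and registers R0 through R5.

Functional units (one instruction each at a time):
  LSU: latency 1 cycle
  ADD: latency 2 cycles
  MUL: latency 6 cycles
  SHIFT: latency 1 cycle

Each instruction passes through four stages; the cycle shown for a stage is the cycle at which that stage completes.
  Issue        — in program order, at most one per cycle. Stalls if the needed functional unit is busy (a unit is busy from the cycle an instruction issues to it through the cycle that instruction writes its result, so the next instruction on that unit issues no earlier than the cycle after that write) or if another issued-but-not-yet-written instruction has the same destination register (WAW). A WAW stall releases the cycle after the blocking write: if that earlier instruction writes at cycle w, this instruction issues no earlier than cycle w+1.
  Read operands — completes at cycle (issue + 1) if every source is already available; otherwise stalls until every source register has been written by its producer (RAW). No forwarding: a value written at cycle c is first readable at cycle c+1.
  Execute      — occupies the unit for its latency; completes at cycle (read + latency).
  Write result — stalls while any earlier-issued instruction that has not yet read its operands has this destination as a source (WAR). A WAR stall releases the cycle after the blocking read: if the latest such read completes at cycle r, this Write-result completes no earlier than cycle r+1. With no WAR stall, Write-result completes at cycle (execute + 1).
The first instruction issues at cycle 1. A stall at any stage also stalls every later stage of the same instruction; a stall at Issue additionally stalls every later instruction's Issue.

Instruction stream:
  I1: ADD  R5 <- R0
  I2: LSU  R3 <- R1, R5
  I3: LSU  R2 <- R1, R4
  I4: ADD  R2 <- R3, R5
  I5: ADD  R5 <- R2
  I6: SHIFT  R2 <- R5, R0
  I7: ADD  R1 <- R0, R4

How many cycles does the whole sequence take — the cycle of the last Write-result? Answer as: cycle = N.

cycle = 27

I1: IS=1 RO=2 EX=4 WR=5
I2: IS=2 RO=6 EX=7 WR=8  [RAW R5: wait I1 write@5]
I3: IS=9 RO=10 EX=11 WR=12  [struct: LSU busy until I2 writes@8]
I4: IS=13 RO=14 EX=16 WR=17  [WAW R2: wait I3 write@12]
I5: IS=18 RO=19 EX=21 WR=22  [struct: ADD busy until I4 writes@17]
I6: IS=19 RO=23 EX=24 WR=25  [RAW R5: wait I5 write@22]
I7: IS=23 RO=24 EX=26 WR=27  [struct: ADD busy until I5 writes@22]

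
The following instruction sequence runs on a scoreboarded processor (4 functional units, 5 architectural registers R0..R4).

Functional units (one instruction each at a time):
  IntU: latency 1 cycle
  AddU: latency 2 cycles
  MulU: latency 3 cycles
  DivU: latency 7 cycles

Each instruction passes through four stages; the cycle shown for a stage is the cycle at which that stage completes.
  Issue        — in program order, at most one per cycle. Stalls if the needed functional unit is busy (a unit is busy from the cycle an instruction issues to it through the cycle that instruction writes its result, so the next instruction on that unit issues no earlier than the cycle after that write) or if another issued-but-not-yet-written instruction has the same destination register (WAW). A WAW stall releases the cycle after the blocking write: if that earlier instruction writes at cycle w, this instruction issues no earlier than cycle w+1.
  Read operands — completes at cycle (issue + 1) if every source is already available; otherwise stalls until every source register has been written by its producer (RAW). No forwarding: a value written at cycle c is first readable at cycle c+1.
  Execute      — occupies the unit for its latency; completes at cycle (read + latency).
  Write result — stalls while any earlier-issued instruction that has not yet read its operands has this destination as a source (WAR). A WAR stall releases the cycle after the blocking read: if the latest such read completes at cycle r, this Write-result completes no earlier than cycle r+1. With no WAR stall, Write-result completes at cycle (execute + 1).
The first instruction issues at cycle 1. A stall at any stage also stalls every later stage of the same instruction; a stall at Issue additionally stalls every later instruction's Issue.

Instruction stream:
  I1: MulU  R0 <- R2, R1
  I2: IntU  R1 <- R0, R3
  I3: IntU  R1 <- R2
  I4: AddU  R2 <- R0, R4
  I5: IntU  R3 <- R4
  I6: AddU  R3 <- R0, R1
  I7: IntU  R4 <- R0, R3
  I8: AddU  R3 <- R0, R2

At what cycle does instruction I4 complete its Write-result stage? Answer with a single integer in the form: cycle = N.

cycle = 15

[1] issue I1 (MulU)
[2] I1 read-ops · issue I2 (IntU)
[5] I1 finished on MulU
[6] I1→R0
[7] I2 read-ops
[8] I2 finished on IntU
[9] I2→R1
[10] issue I3 (IntU)
[11] I3 read-ops · issue I4 (AddU)
[12] I3 finished on IntU · I4 read-ops
[13] I3→R1
[14] I4 finished on AddU · issue I5 (IntU)
[15] I4→R2 · I5 read-ops
[16] I5 finished on IntU
[17] I5→R3
[18] issue I6 (AddU)
[19] I6 read-ops · issue I7 (IntU)
[21] I6 finished on AddU
[22] I6→R3
[23] I7 read-ops · issue I8 (AddU)
[24] I7 finished on IntU · I8 read-ops
[25] I7→R4
[26] I8 finished on AddU
[27] I8→R3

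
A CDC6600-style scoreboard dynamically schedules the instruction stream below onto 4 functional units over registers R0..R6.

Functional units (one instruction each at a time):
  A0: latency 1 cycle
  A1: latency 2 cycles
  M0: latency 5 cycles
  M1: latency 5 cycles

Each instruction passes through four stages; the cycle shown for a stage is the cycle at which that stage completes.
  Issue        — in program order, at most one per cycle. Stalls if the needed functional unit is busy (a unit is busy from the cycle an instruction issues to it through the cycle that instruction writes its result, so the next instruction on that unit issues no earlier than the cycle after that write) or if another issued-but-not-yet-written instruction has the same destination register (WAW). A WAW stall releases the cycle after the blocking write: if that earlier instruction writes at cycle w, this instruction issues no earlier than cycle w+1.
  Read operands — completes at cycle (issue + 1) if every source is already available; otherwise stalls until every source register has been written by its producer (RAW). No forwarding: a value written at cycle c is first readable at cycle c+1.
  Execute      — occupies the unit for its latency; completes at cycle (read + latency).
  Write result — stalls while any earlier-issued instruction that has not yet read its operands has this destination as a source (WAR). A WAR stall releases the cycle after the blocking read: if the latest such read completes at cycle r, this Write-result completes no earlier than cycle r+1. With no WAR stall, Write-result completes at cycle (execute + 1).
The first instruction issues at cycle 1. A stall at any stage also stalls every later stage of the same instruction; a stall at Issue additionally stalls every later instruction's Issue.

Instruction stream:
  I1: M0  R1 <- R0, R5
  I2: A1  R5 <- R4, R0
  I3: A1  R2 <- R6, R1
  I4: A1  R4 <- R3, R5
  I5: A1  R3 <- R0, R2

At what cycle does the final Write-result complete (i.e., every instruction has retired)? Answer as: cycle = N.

  I1 | 1 | 2 | 7 | 8
  I2 | 2 | 3 | 5 | 6
  I3 | 7 | 9 | 11 | 12   struct: A1 busy until I2 writes@6 · RAW R1: wait I1 write@8
  I4 | 13 | 14 | 16 | 17   struct: A1 busy until I3 writes@12
  I5 | 18 | 19 | 21 | 22   struct: A1 busy until I4 writes@17

cycle = 22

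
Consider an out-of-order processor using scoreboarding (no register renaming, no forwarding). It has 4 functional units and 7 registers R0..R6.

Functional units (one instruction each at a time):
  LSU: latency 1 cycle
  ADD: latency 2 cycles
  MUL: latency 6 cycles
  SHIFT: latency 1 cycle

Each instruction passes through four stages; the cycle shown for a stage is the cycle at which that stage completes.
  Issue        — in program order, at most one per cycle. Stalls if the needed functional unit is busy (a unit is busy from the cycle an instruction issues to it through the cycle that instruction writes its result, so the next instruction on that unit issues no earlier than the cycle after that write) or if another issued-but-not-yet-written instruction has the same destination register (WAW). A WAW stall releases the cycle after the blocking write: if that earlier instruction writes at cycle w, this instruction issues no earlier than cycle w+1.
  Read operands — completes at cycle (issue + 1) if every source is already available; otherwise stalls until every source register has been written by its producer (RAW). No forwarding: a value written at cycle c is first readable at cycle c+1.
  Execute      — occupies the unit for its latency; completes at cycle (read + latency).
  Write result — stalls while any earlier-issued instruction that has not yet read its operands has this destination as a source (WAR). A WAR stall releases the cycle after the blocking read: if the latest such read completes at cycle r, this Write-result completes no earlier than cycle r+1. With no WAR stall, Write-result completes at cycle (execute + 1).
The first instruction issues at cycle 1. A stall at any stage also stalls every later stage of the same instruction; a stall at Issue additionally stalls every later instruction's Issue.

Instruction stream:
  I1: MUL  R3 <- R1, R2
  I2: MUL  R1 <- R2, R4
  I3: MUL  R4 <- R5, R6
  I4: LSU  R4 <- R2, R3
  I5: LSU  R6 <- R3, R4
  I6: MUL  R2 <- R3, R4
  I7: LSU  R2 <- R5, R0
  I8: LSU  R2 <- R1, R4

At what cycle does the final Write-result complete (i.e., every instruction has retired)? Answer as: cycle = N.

cycle = 49

[1] I1 issues→MUL
[2] I1 reads
[8] I1 exec-done
[9] I1 writes R3
[10] I2 issues→MUL
[11] I2 reads
[17] I2 exec-done
[18] I2 writes R1
[19] I3 issues→MUL
[20] I3 reads
[26] I3 exec-done
[27] I3 writes R4
[28] I4 issues→LSU
[29] I4 reads
[30] I4 exec-done
[31] I4 writes R4
[32] I5 issues→LSU
[33] I5 reads, I6 issues→MUL
[34] I5 exec-done, I6 reads
[35] I5 writes R6
[40] I6 exec-done
[41] I6 writes R2
[42] I7 issues→LSU
[43] I7 reads
[44] I7 exec-done
[45] I7 writes R2
[46] I8 issues→LSU
[47] I8 reads
[48] I8 exec-done
[49] I8 writes R2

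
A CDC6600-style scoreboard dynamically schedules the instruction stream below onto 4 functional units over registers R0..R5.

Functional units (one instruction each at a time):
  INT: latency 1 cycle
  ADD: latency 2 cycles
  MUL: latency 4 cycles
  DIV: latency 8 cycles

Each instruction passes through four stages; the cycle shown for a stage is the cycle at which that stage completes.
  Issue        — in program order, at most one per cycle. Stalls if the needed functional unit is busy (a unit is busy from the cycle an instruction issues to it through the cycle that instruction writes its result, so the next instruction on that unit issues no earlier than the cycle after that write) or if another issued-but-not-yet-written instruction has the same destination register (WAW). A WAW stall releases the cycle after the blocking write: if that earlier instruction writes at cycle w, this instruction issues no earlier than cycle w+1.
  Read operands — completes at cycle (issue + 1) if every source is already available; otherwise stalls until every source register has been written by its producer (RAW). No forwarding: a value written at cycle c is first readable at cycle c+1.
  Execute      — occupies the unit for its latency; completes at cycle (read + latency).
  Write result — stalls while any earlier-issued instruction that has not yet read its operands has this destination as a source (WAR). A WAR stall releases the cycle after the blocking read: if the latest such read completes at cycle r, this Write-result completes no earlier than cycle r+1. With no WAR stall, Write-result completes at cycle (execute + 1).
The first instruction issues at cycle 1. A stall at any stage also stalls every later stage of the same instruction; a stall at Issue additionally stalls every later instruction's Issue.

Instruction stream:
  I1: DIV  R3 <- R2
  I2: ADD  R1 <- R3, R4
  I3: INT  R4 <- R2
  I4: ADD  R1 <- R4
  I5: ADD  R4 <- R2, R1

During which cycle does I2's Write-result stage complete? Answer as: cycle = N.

[I1] 1/2/10/11
[I2] 2/12/14/15  (RAW R3: wait I1 write@11)
[I3] 3/4/5/13  (WAR R4: wait I2 read@12)
[I4] 16/17/19/20  (struct: ADD busy until I2 writes@15)
[I5] 21/22/24/25  (struct: ADD busy until I4 writes@20)

cycle = 15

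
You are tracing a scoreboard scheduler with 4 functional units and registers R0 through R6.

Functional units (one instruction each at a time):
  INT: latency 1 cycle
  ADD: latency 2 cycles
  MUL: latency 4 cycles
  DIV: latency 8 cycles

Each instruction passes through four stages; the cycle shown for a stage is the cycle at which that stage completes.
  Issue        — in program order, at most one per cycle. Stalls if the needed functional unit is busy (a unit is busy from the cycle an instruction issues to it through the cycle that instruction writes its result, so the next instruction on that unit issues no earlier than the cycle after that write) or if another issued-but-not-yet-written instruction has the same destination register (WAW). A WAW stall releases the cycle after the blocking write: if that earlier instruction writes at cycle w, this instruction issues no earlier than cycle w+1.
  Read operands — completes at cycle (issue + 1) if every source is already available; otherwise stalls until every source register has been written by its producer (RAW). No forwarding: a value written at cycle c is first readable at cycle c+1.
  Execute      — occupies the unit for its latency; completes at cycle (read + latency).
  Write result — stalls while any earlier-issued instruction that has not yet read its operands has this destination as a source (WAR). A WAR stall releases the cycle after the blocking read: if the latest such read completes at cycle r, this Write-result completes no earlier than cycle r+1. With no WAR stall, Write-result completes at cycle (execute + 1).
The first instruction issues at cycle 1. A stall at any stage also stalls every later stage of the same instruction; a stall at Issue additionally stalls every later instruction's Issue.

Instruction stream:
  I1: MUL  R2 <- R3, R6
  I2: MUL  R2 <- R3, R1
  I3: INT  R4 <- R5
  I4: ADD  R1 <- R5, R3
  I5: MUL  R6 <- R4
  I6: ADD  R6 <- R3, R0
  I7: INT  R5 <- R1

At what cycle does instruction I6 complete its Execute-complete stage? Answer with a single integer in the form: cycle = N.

  I1 | 1 | 2 | 6 | 7
  I2 | 8 | 9 | 13 | 14   struct: MUL busy until I1 writes@7
  I3 | 9 | 10 | 11 | 12
  I4 | 10 | 11 | 13 | 14
  I5 | 15 | 16 | 20 | 21   struct: MUL busy until I2 writes@14
  I6 | 22 | 23 | 25 | 26   WAW R6: wait I5 write@21
  I7 | 23 | 24 | 25 | 26

cycle = 25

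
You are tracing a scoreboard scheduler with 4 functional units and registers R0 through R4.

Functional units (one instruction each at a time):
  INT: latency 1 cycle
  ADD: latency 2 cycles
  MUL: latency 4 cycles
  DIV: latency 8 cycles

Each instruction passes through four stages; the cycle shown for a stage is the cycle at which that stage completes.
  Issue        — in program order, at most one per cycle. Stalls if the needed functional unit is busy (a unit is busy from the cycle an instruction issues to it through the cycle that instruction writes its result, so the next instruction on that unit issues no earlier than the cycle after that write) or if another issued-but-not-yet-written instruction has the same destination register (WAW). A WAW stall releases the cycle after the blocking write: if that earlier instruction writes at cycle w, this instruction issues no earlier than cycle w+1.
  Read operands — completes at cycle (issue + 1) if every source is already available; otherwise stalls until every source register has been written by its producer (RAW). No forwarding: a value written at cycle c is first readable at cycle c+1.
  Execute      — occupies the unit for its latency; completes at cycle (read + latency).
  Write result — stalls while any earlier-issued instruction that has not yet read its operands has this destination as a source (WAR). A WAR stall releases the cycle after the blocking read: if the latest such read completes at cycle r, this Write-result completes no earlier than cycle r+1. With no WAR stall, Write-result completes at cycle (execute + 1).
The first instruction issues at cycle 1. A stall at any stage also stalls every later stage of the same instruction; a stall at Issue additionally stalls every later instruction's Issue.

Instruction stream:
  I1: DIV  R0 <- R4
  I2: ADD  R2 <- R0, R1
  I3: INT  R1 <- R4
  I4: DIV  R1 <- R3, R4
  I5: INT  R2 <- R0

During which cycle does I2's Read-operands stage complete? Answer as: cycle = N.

cycle = 12

[1] I1 issues→DIV
[2] I1 reads; I2 issues→ADD
[3] I3 issues→INT
[4] I3 reads
[5] I3 exec-done
[10] I1 exec-done
[11] I1 writes R0
[12] I2 reads
[13] I3 writes R1
[14] I2 exec-done; I4 issues→DIV
[15] I2 writes R2; I4 reads
[16] I5 issues→INT
[17] I5 reads
[18] I5 exec-done
[19] I5 writes R2
[23] I4 exec-done
[24] I4 writes R1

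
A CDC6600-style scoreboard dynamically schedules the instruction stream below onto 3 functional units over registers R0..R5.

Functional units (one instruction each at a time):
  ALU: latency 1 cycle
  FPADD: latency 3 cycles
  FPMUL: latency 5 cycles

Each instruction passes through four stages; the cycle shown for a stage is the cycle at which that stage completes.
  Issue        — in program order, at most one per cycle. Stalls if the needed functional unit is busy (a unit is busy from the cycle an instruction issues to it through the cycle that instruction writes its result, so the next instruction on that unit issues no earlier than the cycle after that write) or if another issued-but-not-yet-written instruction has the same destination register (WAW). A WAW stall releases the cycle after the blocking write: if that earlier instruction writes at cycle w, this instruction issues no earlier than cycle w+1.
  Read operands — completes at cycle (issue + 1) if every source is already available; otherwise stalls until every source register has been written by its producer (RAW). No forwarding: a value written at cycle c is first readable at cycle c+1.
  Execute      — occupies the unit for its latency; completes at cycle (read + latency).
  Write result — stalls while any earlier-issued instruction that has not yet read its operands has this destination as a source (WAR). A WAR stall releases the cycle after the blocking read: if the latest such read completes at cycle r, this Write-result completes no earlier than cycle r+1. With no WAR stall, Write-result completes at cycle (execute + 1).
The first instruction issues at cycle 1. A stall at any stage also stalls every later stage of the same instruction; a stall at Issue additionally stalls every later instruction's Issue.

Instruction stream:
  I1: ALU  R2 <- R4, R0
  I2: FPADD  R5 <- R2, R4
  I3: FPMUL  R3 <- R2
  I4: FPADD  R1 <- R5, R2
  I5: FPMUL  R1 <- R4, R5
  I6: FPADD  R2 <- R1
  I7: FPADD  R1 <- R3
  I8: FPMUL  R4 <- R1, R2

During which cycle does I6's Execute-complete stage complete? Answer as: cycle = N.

cycle = 27

cycle 1: I1→ALU
cycle 2: I1 RO | I2→FPADD
cycle 3: I1 EX | I3→FPMUL
cycle 4: I1 WR R2
cycle 5: I2 RO | I3 RO
cycle 8: I2 EX
cycle 9: I2 WR R5
cycle 10: I3 EX | I4→FPADD
cycle 11: I3 WR R3 | I4 RO
cycle 14: I4 EX
cycle 15: I4 WR R1
cycle 16: I5→FPMUL
cycle 17: I5 RO | I6→FPADD
cycle 22: I5 EX
cycle 23: I5 WR R1
cycle 24: I6 RO
cycle 27: I6 EX
cycle 28: I6 WR R2
cycle 29: I7→FPADD
cycle 30: I7 RO | I8→FPMUL
cycle 33: I7 EX
cycle 34: I7 WR R1
cycle 35: I8 RO
cycle 40: I8 EX
cycle 41: I8 WR R4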